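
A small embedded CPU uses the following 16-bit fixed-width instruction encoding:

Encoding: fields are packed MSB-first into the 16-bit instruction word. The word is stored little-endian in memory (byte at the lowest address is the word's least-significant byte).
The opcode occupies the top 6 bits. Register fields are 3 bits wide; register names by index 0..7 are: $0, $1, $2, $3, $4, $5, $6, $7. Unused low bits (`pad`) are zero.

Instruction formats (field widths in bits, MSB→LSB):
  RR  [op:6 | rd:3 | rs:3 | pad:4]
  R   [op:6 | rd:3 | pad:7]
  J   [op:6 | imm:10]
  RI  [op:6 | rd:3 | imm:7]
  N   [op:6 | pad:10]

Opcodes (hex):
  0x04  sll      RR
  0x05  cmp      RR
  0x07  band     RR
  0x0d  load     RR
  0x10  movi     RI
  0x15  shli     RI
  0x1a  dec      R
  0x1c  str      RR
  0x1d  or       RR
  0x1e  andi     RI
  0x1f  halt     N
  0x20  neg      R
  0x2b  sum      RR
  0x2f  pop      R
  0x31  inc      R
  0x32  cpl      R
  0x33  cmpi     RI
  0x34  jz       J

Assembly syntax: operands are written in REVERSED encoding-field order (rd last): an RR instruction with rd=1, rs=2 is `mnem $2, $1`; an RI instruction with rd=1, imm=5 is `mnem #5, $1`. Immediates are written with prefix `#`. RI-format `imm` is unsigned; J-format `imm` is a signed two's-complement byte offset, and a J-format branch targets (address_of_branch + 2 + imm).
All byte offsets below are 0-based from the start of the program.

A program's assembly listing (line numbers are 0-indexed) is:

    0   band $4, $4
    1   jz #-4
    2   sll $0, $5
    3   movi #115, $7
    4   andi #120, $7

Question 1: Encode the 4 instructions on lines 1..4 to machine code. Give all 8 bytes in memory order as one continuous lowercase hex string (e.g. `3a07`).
fcd38012f343f87b

L1: jz op=0x34:6|imm=-4:10 ⇒ 0xd3fc ⇒ little fc d3
L2: sll op=0x4:6|rd=5:3|rs=0:3|pad=0:4 ⇒ 0x1280 ⇒ little 80 12
L3: movi op=0x10:6|rd=7:3|imm=115:7 ⇒ 0x43f3 ⇒ little f3 43
L4: andi op=0x1e:6|rd=7:3|imm=120:7 ⇒ 0x7bf8 ⇒ little f8 7b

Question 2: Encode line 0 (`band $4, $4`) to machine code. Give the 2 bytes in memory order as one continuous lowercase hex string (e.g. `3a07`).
401e

L0: band op=0x7:6|rd=4:3|rs=4:3|pad=0:4 ⇒ 0x1e40 ⇒ little 40 1e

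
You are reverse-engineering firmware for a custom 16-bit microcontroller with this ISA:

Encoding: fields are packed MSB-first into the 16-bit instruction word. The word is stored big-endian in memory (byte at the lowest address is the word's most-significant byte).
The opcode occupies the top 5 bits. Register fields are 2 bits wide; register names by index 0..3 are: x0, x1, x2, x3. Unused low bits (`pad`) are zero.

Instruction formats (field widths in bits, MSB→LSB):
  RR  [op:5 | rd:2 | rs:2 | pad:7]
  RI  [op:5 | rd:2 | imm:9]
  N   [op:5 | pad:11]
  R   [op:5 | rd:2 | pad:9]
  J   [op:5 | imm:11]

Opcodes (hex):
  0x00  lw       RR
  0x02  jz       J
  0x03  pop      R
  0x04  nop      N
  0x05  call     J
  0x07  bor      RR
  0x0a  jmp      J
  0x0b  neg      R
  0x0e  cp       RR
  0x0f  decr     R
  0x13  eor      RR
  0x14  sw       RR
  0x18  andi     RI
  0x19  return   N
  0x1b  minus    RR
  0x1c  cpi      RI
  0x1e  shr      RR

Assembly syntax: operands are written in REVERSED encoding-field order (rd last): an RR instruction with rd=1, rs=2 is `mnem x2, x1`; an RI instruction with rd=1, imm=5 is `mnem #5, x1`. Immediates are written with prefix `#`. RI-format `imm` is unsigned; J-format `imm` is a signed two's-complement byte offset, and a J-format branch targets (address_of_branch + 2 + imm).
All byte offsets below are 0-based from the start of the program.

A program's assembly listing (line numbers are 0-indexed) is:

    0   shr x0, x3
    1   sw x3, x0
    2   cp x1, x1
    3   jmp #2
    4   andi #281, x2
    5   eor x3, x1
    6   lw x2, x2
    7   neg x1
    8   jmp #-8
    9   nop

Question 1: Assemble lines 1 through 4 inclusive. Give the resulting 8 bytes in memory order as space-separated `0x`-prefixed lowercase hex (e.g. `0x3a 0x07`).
line 1 (sw): pack op=0x14:5|rd=0:2|rs=3:2|pad=0:7 = 0xa180; big→ a1 80
line 2 (cp): pack op=0xe:5|rd=1:2|rs=1:2|pad=0:7 = 0x7280; big→ 72 80
line 3 (jmp): pack op=0xa:5|imm=2:11 = 0x5002; big→ 50 02
line 4 (andi): pack op=0x18:5|rd=2:2|imm=281:9 = 0xc519; big→ c5 19

0xa1 0x80 0x72 0x80 0x50 0x02 0xc5 0x19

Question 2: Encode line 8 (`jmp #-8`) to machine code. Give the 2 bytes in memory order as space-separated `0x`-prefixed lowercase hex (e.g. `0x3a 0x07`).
0x57 0xf8

8. jmp fields op=0xa:5|imm=-8:11 → word 57f8h → 57 f8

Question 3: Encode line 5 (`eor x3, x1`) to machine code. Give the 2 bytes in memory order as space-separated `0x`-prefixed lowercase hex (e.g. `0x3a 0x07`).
5. eor fields op=0x13:5|rd=1:2|rs=3:2|pad=0:7 → word 9b80h → 9b 80

0x9b 0x80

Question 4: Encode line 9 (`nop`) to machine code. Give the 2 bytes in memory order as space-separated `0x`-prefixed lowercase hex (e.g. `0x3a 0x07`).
0x20 0x00

line 9 (nop): pack op=0x4:5|pad=0:11 = 0x2000; big→ 20 00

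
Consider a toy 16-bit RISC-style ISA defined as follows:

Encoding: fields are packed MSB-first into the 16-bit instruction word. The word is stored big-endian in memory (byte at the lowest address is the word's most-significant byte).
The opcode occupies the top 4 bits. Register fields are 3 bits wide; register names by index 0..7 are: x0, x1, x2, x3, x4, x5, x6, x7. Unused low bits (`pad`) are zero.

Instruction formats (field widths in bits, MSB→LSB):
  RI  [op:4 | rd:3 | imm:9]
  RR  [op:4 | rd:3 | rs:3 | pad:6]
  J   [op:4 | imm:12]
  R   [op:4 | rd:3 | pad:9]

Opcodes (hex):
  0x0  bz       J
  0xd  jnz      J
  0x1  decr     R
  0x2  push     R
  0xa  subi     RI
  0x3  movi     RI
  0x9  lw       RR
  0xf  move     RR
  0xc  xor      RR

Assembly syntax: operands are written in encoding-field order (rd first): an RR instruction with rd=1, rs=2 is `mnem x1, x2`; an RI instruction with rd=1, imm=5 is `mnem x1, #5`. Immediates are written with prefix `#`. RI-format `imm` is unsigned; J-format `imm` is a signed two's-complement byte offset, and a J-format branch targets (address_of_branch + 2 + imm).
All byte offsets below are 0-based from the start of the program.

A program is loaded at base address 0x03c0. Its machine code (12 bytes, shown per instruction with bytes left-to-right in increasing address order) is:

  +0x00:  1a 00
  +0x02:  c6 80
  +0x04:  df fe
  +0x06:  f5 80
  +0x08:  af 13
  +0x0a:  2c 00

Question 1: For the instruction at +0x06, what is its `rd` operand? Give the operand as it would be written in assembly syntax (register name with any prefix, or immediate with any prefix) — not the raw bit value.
x2

off 0x06: read f5 80 as big → 0xf580
  top 4b → 0xf → move [RR]
  rd@[11:9]=0x2 ⇒ x2
  rs@[8:6]=0x6 ⇒ x6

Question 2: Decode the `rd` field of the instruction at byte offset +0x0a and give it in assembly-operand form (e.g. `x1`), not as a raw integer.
off 0x0a: read 2c 00 as big → 0x2c00
  op=0x2c00>>12=0x2 ⇒ push (R)
  rd@[11:9]=0x6 ⇒ x6

x6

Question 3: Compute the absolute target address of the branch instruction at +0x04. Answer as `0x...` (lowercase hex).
@+04  big-endian(df fe) = 0xdffe
  top 4b → 0xd → jnz [J]
  imm: (w>>0)&0xfff=0xffe (s12→-2) → #-2
  target = base 0x03c0 + off 0x04 + 2 + imm -2 = 0x03c4

0x03c4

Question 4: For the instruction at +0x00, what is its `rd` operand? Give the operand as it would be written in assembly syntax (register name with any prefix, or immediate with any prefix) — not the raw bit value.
+0x00: 1a 00 ⇒ word 0x1a00 (big)
  opcode bits[15:12]=0x1: decr/R
  [11:9] rd=5 = x5

x5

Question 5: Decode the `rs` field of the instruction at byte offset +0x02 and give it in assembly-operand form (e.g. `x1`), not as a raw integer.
x2

off 0x02: read c6 80 as big → 0xc680
  op=0xc680>>12=0xc ⇒ xor (RR)
  rd: (w>>9)&0x7=0x3 → x3
  rs: (w>>6)&0x7=0x2 → x2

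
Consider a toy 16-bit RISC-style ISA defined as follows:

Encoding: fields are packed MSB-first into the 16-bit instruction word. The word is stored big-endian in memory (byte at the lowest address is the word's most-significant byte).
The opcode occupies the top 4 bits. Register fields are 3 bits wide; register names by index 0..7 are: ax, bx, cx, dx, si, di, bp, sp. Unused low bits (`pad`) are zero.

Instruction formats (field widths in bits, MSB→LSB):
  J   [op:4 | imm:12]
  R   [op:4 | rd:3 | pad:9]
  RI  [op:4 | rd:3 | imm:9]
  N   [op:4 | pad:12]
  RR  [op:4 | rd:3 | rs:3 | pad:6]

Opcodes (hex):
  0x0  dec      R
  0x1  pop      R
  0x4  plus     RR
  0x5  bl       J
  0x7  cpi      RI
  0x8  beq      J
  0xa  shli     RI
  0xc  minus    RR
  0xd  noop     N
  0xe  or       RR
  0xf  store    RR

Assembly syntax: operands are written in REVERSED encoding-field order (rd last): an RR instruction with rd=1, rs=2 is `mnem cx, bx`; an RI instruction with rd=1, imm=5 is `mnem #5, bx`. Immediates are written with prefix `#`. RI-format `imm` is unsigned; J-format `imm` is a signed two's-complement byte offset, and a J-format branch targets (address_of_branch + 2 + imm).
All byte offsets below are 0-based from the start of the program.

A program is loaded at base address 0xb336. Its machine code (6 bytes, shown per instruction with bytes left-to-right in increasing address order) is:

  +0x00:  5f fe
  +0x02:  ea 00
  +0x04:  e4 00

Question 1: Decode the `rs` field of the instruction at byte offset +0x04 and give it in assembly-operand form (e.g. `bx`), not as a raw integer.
ax

+0x04: e4 00 ⇒ word 0xe400 (big)
  opcode bits[15:12]=0xe: or/RR
  [11:9] rd=2 = cx
  [8:6] rs=0 = ax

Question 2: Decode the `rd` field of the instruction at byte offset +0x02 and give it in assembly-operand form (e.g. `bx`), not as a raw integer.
di

off 0x02: read ea 00 as big → 0xea00
  top 4b → 0xe → or [RR]
  [11:9] rd=5 = di
  [8:6] rs=0 = ax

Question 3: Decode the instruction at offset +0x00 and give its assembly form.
+0x00: 5f fe ⇒ word 0x5ffe (big)
  top 4b → 0x5 → bl [J]
  imm@[11:0]=0xffe (s12→-2) ⇒ #-2

bl #-2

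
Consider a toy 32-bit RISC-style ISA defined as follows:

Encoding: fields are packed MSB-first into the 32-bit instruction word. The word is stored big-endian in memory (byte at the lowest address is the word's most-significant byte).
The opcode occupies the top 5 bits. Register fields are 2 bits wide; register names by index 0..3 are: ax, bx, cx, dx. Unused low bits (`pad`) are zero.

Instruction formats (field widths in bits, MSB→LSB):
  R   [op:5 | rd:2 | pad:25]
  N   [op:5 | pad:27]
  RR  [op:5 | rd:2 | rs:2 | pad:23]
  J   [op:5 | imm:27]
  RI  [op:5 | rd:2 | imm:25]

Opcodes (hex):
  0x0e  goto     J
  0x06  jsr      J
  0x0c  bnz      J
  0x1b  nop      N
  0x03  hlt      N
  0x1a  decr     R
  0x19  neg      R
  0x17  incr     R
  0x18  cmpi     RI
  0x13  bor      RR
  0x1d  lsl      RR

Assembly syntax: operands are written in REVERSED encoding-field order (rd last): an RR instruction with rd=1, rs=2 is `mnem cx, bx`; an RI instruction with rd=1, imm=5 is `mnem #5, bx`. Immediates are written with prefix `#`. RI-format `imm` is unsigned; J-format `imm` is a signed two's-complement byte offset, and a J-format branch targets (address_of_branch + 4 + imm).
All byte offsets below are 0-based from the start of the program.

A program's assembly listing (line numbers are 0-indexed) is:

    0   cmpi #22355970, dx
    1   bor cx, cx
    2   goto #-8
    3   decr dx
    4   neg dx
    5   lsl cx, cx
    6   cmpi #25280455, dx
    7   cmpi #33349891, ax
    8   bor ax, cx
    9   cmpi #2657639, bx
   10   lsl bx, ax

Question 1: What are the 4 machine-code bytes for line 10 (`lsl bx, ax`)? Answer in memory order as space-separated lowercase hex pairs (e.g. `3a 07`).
e8 80 00 00

10. lsl fields op=0x1d:5|rd=0:2|rs=1:2|pad=0:23 → word e8800000h → e8 80 00 00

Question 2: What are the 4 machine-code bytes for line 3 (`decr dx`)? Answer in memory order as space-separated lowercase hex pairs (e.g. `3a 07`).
L3: decr op=0x1a:5|rd=3:2|pad=0:25 ⇒ 0xd6000000 ⇒ big d6 00 00 00

d6 00 00 00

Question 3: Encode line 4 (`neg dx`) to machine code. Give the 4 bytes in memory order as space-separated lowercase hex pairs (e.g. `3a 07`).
ce 00 00 00

L4: neg op=0x19:5|rd=3:2|pad=0:25 ⇒ 0xce000000 ⇒ big ce 00 00 00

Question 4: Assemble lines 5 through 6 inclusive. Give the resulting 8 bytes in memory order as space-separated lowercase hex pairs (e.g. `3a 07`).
ed 00 00 00 c7 81 bf c7

L5: lsl op=0x1d:5|rd=2:2|rs=2:2|pad=0:23 ⇒ 0xed000000 ⇒ big ed 00 00 00
L6: cmpi op=0x18:5|rd=3:2|imm=25280455:25 ⇒ 0xc781bfc7 ⇒ big c7 81 bf c7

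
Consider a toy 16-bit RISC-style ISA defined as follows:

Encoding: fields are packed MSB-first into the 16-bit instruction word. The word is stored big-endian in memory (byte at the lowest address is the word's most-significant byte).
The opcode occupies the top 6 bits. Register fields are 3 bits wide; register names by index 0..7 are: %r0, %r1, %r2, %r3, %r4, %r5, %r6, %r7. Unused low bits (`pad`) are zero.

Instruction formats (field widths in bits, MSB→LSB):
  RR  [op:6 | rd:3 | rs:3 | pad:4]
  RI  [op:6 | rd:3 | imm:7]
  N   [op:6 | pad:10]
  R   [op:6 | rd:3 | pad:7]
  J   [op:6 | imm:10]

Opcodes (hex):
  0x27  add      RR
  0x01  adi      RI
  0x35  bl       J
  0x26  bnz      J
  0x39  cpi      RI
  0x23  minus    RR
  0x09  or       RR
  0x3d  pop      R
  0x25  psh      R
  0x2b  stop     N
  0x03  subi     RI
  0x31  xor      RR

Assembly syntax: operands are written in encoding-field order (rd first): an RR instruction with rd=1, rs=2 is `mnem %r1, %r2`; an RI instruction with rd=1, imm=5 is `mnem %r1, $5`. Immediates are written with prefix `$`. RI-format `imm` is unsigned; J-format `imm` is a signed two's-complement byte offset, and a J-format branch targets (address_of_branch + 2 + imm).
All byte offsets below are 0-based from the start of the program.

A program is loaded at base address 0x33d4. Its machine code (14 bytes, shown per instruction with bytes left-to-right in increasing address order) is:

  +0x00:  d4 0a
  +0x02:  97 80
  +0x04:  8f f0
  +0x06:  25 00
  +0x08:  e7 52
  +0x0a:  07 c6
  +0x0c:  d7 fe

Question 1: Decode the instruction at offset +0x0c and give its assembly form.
off 0x0c: read d7 fe as big → 0xd7fe
  op=0xd7fe>>10=0x35 ⇒ bl (J)
  imm@[9:0]=0x3fe (s10→-2) ⇒ $-2

bl $-2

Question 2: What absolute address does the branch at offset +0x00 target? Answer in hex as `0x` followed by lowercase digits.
off 0x00: read d4 0a as big → 0xd40a
  op=0xd40a>>10=0x35 ⇒ bl (J)
  imm: (w>>0)&0x3ff=0xa → $10
  target = base 0x33d4 + off 0x00 + 2 + imm 10 = 0x33e0

0x33e0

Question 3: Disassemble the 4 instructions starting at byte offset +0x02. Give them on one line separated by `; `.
psh %r7; minus %r7, %r7; or %r2, %r0; cpi %r6, $82

+0x02: 97 80 ⇒ word 0x9780 (big)
  op=0x9780>>10=0x25 ⇒ psh (R)
  rd: (w>>7)&0x7=0x7 → %r7
+0x04: 8f f0 ⇒ word 0x8ff0 (big)
  op=0x8ff0>>10=0x23 ⇒ minus (RR)
  rd: (w>>7)&0x7=0x7 → %r7
  rs: (w>>4)&0x7=0x7 → %r7
+0x06: 25 00 ⇒ word 0x2500 (big)
  op=0x2500>>10=0x9 ⇒ or (RR)
  rd: (w>>7)&0x7=0x2 → %r2
  rs: (w>>4)&0x7=0x0 → %r0
+0x08: e7 52 ⇒ word 0xe752 (big)
  op=0xe752>>10=0x39 ⇒ cpi (RI)
  rd: (w>>7)&0x7=0x6 → %r6
  imm: (w>>0)&0x7f=0x52 → $82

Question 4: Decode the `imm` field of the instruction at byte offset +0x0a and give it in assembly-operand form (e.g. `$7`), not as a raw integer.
$70

off 0x0a: read 07 c6 as big → 0x07c6
  top 6b → 0x1 → adi [RI]
  rd@[9:7]=0x7 ⇒ %r7
  imm@[6:0]=0x46 ⇒ $70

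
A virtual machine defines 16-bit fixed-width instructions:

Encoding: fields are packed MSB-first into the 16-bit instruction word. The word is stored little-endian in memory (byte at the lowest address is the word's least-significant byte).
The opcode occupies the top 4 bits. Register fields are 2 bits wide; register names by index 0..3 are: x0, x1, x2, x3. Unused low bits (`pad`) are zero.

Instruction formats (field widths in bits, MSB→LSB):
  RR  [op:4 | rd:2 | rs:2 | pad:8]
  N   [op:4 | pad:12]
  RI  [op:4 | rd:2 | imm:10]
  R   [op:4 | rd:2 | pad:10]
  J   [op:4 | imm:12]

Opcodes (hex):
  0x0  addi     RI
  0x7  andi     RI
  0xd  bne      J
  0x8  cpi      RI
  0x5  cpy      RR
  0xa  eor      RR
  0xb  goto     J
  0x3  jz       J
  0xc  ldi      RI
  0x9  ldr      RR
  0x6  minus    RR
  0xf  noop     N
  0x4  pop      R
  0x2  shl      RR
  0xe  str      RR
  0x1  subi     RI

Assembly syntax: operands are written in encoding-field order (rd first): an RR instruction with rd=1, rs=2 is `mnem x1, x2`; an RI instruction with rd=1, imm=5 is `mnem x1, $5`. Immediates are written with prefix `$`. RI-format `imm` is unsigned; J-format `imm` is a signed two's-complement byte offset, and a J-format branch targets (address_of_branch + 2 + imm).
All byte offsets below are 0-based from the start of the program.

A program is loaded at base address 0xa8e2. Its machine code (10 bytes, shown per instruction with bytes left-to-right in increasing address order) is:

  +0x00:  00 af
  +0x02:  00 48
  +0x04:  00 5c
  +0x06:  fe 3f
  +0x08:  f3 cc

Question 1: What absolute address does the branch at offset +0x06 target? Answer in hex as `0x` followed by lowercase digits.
0xa8e8

[06] fe 3f → 0x3ffe
  top 4b → 0x3 → jz [J]
  imm: (w>>0)&0xfff=0xffe (s12→-2) → $-2
  target = base 0xa8e2 + off 0x06 + 2 + imm -2 = 0xa8e8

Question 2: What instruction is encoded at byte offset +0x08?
ldi x3, $243

@+08  little-endian(f3 cc) = 0xccf3
  op=0xccf3>>12=0xc ⇒ ldi (RI)
  rd: (w>>10)&0x3=0x3 → x3
  imm: (w>>0)&0x3ff=0xf3 → $243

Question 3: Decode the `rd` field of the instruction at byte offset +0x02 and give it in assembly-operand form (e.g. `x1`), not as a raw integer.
off 0x02: read 00 48 as little → 0x4800
  op=0x4800>>12=0x4 ⇒ pop (R)
  rd: (w>>10)&0x3=0x2 → x2

x2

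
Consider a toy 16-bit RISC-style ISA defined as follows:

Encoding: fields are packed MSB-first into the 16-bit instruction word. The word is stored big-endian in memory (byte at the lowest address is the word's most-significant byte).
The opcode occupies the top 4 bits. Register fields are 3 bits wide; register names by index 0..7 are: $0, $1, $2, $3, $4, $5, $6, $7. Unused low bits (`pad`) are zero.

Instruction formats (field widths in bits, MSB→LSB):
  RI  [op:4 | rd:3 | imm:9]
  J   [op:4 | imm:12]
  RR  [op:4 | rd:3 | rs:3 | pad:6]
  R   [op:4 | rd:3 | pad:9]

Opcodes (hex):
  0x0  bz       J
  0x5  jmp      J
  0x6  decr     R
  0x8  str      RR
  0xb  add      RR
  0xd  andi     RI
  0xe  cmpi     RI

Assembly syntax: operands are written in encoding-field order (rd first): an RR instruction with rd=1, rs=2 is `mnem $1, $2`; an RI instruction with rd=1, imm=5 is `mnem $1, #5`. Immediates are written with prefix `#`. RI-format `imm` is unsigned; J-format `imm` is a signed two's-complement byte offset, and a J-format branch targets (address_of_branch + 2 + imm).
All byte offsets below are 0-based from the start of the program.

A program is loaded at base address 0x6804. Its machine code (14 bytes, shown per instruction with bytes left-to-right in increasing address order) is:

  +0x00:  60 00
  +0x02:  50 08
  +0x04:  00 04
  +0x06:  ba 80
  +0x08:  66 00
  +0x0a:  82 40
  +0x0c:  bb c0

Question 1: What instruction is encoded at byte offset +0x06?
add $5, $2

+0x06: ba 80 ⇒ word 0xba80 (big)
  top 4b → 0xb → add [RR]
  rd: (w>>9)&0x7=0x5 → $5
  rs: (w>>6)&0x7=0x2 → $2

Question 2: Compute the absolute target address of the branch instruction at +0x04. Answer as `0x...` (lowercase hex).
+0x04: 00 04 ⇒ word 0x0004 (big)
  top 4b → 0x0 → bz [J]
  imm: (w>>0)&0xfff=0x4 → #4
  target = base 0x6804 + off 0x04 + 2 + imm 4 = 0x680e

0x680e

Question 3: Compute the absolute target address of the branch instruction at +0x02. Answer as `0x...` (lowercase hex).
0x6810

off 0x02: read 50 08 as big → 0x5008
  opcode bits[15:12]=0x5: jmp/J
  [11:0] imm=8 = #8
  target = base 0x6804 + off 0x02 + 2 + imm 8 = 0x6810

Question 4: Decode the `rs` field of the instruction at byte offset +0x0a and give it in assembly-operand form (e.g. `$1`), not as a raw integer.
@+0a  big-endian(82 40) = 0x8240
  opcode bits[15:12]=0x8: str/RR
  rd: (w>>9)&0x7=0x1 → $1
  rs: (w>>6)&0x7=0x1 → $1

$1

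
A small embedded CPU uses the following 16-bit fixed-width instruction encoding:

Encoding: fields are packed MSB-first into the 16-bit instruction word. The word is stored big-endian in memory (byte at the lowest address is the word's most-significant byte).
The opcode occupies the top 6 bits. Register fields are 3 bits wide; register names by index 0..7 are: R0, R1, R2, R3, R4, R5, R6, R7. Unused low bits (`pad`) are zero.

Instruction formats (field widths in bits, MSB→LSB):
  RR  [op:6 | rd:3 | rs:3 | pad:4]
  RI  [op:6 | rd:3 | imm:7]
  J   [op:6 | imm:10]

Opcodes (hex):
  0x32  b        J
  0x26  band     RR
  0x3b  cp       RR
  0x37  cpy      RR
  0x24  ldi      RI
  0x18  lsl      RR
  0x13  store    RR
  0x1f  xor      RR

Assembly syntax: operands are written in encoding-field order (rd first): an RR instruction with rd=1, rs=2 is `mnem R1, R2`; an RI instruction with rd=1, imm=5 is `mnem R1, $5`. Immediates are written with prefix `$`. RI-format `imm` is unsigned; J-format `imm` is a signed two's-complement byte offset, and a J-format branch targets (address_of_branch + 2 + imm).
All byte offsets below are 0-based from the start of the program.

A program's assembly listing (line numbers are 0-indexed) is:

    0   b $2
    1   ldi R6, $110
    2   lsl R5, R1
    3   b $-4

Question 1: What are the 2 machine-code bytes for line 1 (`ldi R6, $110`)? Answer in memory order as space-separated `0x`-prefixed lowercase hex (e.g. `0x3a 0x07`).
1. ldi fields op=0x24:6|rd=6:3|imm=110:7 → word 936eh → 93 6e

0x93 0x6e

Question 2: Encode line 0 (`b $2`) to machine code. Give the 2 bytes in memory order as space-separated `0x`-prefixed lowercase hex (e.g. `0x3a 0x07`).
0. b fields op=0x32:6|imm=2:10 → word c802h → c8 02

0xc8 0x02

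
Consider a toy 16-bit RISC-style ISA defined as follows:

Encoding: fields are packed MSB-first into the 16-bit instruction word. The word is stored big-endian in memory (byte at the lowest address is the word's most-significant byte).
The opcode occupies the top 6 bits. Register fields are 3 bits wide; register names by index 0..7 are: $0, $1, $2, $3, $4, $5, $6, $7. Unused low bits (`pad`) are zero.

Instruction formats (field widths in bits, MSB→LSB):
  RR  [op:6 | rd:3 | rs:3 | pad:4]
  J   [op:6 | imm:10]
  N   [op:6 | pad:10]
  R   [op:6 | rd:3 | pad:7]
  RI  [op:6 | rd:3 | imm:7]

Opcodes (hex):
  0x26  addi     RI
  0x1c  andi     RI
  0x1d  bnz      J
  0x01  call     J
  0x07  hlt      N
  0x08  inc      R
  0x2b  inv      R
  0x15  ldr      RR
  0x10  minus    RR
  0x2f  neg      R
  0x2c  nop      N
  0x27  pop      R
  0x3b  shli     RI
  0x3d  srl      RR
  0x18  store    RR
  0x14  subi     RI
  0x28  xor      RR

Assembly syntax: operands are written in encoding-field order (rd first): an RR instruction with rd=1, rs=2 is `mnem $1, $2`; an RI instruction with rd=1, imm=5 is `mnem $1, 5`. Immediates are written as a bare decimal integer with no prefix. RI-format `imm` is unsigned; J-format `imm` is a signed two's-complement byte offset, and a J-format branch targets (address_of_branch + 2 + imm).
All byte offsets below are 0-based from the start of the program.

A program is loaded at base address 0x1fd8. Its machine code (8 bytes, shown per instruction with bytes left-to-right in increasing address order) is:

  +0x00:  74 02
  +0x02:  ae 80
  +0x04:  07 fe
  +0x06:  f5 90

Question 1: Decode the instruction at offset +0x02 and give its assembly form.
[02] ae 80 → 0xae80
  op=0xae80>>10=0x2b ⇒ inv (R)
  [9:7] rd=5 = $5

inv $5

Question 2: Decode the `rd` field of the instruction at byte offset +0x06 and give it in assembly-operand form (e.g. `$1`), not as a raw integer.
$3

@+06  big-endian(f5 90) = 0xf590
  op=0xf590>>10=0x3d ⇒ srl (RR)
  rd: (w>>7)&0x7=0x3 → $3
  rs: (w>>4)&0x7=0x1 → $1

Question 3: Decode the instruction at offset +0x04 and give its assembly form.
call -2

off 0x04: read 07 fe as big → 0x07fe
  opcode bits[15:10]=0x1: call/J
  [9:0] imm=1022 (s10→-2) = -2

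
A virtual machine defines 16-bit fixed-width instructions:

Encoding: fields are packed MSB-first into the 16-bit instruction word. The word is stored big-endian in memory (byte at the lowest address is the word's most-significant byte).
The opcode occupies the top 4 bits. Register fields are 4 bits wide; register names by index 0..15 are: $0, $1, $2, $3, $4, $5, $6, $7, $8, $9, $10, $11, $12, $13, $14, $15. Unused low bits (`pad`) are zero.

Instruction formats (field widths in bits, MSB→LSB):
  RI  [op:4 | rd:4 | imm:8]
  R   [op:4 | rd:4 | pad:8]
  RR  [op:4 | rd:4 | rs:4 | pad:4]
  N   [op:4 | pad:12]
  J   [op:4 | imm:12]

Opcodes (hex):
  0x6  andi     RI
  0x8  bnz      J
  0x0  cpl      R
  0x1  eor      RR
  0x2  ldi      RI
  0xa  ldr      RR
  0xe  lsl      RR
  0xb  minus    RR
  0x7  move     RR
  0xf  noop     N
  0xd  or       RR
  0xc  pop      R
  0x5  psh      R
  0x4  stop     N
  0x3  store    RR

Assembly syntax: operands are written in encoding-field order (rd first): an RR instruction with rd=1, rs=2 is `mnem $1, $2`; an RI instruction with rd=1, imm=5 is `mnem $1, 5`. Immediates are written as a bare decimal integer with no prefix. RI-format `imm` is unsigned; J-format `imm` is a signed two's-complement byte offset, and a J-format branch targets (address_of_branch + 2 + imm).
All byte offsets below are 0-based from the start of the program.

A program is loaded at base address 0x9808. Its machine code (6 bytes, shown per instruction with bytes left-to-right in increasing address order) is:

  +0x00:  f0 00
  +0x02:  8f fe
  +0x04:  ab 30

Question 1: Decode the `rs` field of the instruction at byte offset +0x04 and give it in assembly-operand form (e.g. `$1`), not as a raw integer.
$3

[04] ab 30 → 0xab30
  opcode bits[15:12]=0xa: ldr/RR
  rd: (w>>8)&0xf=0xb → $11
  rs: (w>>4)&0xf=0x3 → $3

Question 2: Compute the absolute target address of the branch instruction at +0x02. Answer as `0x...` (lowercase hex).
off 0x02: read 8f fe as big → 0x8ffe
  op=0x8ffe>>12=0x8 ⇒ bnz (J)
  imm: (w>>0)&0xfff=0xffe (s12→-2) → -2
  target = base 0x9808 + off 0x02 + 2 + imm -2 = 0x980a

0x980a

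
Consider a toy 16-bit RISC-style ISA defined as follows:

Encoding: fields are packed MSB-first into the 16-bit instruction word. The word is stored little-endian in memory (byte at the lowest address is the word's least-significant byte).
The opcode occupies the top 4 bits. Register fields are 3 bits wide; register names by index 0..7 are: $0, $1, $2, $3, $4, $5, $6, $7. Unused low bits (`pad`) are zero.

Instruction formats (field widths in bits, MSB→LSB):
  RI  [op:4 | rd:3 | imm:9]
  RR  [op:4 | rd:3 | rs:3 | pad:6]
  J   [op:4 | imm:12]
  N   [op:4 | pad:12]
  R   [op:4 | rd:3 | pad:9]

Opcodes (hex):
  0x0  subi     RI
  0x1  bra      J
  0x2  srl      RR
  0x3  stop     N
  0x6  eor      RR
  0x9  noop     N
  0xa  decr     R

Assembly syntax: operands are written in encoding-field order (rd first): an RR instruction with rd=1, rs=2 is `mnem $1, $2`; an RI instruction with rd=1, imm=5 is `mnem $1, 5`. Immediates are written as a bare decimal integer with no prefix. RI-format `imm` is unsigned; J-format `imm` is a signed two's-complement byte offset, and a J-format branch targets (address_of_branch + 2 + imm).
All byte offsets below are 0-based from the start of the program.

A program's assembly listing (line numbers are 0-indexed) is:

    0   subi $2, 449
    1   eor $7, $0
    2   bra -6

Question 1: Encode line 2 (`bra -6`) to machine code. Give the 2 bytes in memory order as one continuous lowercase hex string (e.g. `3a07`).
fa1f

L2: bra op=0x1:4|imm=-6:12 ⇒ 0x1ffa ⇒ little fa 1f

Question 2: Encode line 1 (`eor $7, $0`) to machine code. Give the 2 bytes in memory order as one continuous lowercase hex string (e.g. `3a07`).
006e

line 1 (eor): pack op=0x6:4|rd=7:3|rs=0:3|pad=0:6 = 0x6e00; little→ 00 6e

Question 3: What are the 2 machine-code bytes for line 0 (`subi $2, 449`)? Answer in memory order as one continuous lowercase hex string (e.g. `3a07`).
L0: subi op=0x0:4|rd=2:3|imm=449:9 ⇒ 0x05c1 ⇒ little c1 05

c105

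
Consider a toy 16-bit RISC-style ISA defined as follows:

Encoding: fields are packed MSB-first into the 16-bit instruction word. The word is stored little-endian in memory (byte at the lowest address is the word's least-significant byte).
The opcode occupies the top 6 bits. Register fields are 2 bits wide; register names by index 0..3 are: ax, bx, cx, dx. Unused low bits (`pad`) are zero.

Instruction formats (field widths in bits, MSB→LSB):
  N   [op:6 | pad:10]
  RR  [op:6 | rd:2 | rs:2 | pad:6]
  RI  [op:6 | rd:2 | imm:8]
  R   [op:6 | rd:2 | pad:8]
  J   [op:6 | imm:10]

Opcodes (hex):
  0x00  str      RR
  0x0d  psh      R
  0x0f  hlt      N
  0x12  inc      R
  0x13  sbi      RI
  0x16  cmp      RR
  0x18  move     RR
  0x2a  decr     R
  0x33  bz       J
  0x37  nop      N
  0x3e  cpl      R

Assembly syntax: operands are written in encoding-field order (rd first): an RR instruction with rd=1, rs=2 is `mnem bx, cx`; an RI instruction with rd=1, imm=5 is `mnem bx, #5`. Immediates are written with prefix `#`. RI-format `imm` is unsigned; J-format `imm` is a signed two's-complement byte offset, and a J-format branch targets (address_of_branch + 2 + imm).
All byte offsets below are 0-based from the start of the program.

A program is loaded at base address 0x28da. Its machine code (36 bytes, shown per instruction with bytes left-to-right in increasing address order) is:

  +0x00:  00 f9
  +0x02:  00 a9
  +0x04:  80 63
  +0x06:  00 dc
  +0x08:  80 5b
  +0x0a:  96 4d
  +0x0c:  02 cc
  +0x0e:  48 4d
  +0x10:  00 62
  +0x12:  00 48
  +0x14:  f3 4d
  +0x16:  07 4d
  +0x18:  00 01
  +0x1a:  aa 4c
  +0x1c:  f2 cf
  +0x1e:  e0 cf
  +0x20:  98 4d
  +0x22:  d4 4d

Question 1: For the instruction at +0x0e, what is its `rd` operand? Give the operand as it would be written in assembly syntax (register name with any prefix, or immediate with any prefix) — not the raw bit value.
bx

@+0e  little-endian(48 4d) = 0x4d48
  op=0x4d48>>10=0x13 ⇒ sbi (RI)
  [9:8] rd=1 = bx
  [7:0] imm=72 = #72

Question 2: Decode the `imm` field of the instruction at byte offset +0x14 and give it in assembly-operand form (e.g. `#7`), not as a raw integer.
@+14  little-endian(f3 4d) = 0x4df3
  opcode bits[15:10]=0x13: sbi/RI
  rd: (w>>8)&0x3=0x1 → bx
  imm: (w>>0)&0xff=0xf3 → #243

#243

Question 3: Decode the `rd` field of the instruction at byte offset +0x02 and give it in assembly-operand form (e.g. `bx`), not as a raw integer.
bx

+0x02: 00 a9 ⇒ word 0xa900 (little)
  op=0xa900>>10=0x2a ⇒ decr (R)
  rd@[9:8]=0x1 ⇒ bx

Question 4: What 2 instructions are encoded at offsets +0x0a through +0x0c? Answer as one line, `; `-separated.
sbi bx, #150; bz #2

off 0x0a: read 96 4d as little → 0x4d96
  op=0x4d96>>10=0x13 ⇒ sbi (RI)
  rd: (w>>8)&0x3=0x1 → bx
  imm: (w>>0)&0xff=0x96 → #150
off 0x0c: read 02 cc as little → 0xcc02
  op=0xcc02>>10=0x33 ⇒ bz (J)
  imm: (w>>0)&0x3ff=0x2 → #2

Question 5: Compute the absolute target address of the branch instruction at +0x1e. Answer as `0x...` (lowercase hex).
0x28da

[1e] e0 cf → 0xcfe0
  top 6b → 0x33 → bz [J]
  [9:0] imm=992 (s10→-32) = #-32
  target = base 0x28da + off 0x1e + 2 + imm -32 = 0x28da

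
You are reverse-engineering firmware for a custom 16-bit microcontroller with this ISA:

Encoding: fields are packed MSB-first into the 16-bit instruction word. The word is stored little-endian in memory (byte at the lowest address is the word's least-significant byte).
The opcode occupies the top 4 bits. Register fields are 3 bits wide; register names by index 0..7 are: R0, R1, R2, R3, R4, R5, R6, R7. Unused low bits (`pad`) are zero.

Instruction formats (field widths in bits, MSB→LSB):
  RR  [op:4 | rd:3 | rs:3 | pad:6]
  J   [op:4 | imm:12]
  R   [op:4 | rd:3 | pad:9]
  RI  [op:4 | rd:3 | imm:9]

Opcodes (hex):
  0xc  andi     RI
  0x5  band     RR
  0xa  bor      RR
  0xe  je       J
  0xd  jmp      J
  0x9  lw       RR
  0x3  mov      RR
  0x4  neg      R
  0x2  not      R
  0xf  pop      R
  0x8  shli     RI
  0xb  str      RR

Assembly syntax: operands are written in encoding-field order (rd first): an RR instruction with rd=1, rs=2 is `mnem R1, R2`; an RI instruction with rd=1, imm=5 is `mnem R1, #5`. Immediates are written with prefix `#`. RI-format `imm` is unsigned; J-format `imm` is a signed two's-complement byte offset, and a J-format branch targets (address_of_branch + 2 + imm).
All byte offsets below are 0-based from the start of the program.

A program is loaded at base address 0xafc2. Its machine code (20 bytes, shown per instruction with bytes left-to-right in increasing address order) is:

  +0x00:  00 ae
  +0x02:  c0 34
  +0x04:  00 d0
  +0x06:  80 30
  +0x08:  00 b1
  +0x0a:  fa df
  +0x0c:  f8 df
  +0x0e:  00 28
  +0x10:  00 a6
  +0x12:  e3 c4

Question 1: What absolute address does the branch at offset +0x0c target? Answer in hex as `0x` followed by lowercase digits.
@+0c  little-endian(f8 df) = 0xdff8
  opcode bits[15:12]=0xd: jmp/J
  imm: (w>>0)&0xfff=0xff8 (s12→-8) → #-8
  target = base 0xafc2 + off 0x0c + 2 + imm -8 = 0xafc8

0xafc8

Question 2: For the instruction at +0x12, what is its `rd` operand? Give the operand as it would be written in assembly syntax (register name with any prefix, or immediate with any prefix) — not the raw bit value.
@+12  little-endian(e3 c4) = 0xc4e3
  top 4b → 0xc → andi [RI]
  rd: (w>>9)&0x7=0x2 → R2
  imm: (w>>0)&0x1ff=0xe3 → #227

R2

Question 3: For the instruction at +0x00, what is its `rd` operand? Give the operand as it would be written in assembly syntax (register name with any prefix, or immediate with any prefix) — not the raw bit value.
R7

@+00  little-endian(00 ae) = 0xae00
  op=0xae00>>12=0xa ⇒ bor (RR)
  rd: (w>>9)&0x7=0x7 → R7
  rs: (w>>6)&0x7=0x0 → R0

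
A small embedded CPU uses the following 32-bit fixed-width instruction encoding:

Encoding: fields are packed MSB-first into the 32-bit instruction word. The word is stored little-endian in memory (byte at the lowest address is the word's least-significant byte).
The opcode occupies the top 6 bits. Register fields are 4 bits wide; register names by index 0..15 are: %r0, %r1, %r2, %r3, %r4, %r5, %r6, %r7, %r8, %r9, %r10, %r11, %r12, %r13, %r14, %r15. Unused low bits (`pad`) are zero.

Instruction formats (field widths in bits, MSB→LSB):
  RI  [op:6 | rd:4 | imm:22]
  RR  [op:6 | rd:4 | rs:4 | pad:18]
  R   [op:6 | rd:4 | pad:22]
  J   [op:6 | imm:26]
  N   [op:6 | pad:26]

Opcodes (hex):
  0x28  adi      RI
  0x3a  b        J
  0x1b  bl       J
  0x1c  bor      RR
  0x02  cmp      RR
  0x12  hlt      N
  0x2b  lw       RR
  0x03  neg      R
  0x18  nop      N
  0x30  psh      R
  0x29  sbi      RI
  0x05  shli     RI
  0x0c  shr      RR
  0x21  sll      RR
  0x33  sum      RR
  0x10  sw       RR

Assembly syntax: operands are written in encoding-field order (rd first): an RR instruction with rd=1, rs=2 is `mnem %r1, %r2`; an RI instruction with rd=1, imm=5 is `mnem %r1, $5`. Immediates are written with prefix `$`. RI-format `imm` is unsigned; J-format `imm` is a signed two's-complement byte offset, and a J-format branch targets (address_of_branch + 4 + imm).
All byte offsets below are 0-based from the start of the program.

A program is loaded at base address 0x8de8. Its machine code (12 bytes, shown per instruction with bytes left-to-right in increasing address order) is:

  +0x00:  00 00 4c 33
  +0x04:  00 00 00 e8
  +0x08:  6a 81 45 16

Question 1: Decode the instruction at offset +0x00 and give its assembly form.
shr %r13, %r3

+0x00: 00 00 4c 33 ⇒ word 0x334c0000 (little)
  opcode bits[31:26]=0xc: shr/RR
  [25:22] rd=13 = %r13
  [21:18] rs=3 = %r3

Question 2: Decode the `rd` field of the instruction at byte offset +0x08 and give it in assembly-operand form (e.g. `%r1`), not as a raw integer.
off 0x08: read 6a 81 45 16 as little → 0x1645816a
  top 6b → 0x5 → shli [RI]
  [25:22] rd=9 = %r9
  [21:0] imm=360810 = $360810

%r9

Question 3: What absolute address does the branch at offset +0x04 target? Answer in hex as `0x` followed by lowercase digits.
0x8df0

off 0x04: read 00 00 00 e8 as little → 0xe8000000
  opcode bits[31:26]=0x3a: b/J
  [25:0] imm=0 = $0
  target = base 0x8de8 + off 0x04 + 4 + imm 0 = 0x8df0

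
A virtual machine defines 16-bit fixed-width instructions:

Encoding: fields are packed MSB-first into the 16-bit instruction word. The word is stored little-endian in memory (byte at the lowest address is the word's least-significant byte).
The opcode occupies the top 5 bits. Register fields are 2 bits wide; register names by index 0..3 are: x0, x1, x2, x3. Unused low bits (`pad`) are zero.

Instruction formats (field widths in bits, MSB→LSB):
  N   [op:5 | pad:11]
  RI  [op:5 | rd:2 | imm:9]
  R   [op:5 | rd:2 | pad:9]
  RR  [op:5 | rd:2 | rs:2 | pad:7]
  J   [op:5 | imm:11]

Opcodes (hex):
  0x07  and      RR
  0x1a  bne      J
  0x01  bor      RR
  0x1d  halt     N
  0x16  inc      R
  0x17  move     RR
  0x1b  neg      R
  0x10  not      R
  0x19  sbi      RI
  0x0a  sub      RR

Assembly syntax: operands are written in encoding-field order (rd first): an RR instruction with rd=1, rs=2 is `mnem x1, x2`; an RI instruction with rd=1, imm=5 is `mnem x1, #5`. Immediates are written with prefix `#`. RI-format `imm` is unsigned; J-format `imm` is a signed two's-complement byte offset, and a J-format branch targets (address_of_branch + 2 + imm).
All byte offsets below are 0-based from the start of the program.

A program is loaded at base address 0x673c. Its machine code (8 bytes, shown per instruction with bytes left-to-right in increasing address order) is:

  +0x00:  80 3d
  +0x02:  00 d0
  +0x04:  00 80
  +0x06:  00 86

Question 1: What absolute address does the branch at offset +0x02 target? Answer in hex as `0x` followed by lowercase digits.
+0x02: 00 d0 ⇒ word 0xd000 (little)
  opcode bits[15:11]=0x1a: bne/J
  imm@[10:0]=0x0 ⇒ #0
  target = base 0x673c + off 0x02 + 2 + imm 0 = 0x6740

0x6740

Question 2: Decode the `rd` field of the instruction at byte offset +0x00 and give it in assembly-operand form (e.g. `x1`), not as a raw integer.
[00] 80 3d → 0x3d80
  opcode bits[15:11]=0x7: and/RR
  rd@[10:9]=0x2 ⇒ x2
  rs@[8:7]=0x3 ⇒ x3

x2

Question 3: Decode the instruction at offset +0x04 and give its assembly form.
[04] 00 80 → 0x8000
  opcode bits[15:11]=0x10: not/R
  [10:9] rd=0 = x0

not x0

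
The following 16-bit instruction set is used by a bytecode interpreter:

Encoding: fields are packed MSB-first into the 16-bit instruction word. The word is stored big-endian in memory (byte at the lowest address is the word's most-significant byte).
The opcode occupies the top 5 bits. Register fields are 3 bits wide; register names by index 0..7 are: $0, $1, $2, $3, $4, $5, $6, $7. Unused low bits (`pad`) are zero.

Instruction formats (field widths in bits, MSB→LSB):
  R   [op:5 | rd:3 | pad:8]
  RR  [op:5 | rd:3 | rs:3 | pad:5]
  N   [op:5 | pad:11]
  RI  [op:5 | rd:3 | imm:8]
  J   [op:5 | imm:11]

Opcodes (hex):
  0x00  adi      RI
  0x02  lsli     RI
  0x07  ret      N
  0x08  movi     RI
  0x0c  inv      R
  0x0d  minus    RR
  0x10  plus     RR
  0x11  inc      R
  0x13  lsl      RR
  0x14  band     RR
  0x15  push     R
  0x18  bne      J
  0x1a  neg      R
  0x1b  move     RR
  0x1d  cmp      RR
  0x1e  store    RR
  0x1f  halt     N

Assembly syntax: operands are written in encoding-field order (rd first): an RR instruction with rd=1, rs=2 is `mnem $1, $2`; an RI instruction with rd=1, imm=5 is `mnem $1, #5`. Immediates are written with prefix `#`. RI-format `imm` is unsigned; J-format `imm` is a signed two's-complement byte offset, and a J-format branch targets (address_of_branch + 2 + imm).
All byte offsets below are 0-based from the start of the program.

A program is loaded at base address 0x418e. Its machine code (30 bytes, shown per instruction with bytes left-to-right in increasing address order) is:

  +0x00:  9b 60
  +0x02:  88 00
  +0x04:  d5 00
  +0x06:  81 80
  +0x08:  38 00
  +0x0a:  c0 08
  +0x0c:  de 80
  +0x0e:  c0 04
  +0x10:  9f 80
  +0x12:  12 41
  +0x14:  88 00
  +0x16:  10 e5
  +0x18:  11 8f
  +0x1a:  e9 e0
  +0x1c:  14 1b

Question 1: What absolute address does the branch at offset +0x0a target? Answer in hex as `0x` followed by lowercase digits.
0x41a2

+0x0a: c0 08 ⇒ word 0xc008 (big)
  op=0xc008>>11=0x18 ⇒ bne (J)
  [10:0] imm=8 = #8
  target = base 0x418e + off 0x0a + 2 + imm 8 = 0x41a2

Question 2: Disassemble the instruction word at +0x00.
lsl $3, $3

@+00  big-endian(9b 60) = 0x9b60
  op=0x9b60>>11=0x13 ⇒ lsl (RR)
  [10:8] rd=3 = $3
  [7:5] rs=3 = $3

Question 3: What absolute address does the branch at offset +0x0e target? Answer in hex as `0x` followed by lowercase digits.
0x41a2

off 0x0e: read c0 04 as big → 0xc004
  opcode bits[15:11]=0x18: bne/J
  imm: (w>>0)&0x7ff=0x4 → #4
  target = base 0x418e + off 0x0e + 2 + imm 4 = 0x41a2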